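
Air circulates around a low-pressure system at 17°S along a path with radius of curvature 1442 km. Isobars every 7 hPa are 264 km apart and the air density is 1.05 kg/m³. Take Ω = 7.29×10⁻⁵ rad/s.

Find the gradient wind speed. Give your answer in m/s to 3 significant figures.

Coriolis parameter at 17°S:
f = 2Ω sin φ = 2 × 7.29×10⁻⁵ × sin 17° = 4.26×10⁻⁵ s⁻¹
Pressure gradient: |∂P/∂n| = 700 Pa / 264000 m = 2.65×10⁻³ Pa/m
Geostrophic speed: V_g = |∂P/∂n|/(fρ) = 2.65×10⁻³/(4.26×10⁻⁵ × 1.05) = 59.2 m/s
Around a low, centrifugal force acts outward with Coriolis, so pressure-gradient force balances both:
(1/ρ)|∂P/∂n| = fV + V²/R  →  V² + fR·V − fR·V_g = 0
With fR = 4.26×10⁻⁵ × 1442×10³ m = 61.5 m/s:
V = [−fR + √((fR)² + 4 fR V_g)]/2 = [−61.5 + √(61.5² + 4×61.5×59.2)]/2 = 37 m/s
Subgeostrophic (V < V_g = 59.2 m/s), as expected around a low.

37.0 m/s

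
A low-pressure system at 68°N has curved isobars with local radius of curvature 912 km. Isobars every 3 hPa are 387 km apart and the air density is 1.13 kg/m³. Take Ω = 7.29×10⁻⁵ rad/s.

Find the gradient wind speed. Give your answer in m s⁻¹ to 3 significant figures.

Coriolis parameter at 68°N:
f = 2Ω sin φ = 2 × 7.29×10⁻⁵ × sin 68° = 1.35×10⁻⁴ s⁻¹
Pressure gradient: |∂P/∂n| = 300 Pa / 387000 m = 7.75×10⁻⁴ Pa/m
Geostrophic speed: V_g = |∂P/∂n|/(fρ) = 7.75×10⁻⁴/(1.35×10⁻⁴ × 1.13) = 5.07 m/s
Around a low, centrifugal force acts outward with Coriolis, so pressure-gradient force balances both:
(1/ρ)|∂P/∂n| = fV + V²/R  →  V² + fR·V − fR·V_g = 0
With fR = 1.35×10⁻⁴ × 912×10³ m = 123 m/s:
V = [−fR + √((fR)² + 4 fR V_g)]/2 = [−123 + √(123² + 4×123×5.07)]/2 = 4.88 m/s
Subgeostrophic (V < V_g = 5.07 m/s), as expected around a low.

4.88 m s⁻¹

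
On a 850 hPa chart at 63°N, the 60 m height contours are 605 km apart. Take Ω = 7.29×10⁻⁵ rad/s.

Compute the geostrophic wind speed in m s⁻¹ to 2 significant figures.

Coriolis parameter at 63°N:
f = 2Ω sin φ = 2 × 7.29×10⁻⁵ × sin 63° = 1.30×10⁻⁴ s⁻¹
Height gradient: |∂Z/∂n| = 60 m / 605000 m = 9.92×10⁻⁵
On a pressure surface, geostrophic balance gives V_g = (g/f)|∂Z/∂n|:
V_g = 9.81 × 9.92×10⁻⁵ / 1.30×10⁻⁴ = 7.49 m/s

7.5 m s⁻¹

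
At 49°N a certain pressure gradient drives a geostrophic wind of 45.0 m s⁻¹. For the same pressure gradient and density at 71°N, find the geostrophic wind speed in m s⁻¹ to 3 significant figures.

35.9 m s⁻¹

With the same pressure gradient and density, V_g ∝ 1/f ∝ 1/sin φ.
V₂ = V₁ · sin φ₁ / sin φ₂ = 45.0 × sin 49° / sin 71°
V₂ = 45.0 × 0.7547/0.9455 = 35.9 m s⁻¹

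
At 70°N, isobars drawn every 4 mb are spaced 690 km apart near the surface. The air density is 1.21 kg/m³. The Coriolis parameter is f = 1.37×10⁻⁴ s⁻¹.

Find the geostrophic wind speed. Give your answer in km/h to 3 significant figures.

Pressure gradient: |∂P/∂n| = 400 Pa / 690000 m = 5.80×10⁻⁴ Pa/m
Geostrophic balance (pressure-gradient force = Coriolis force):
V_g = (1/(fρ)) |∂P/∂n| = 5.80×10⁻⁴ / (1.37×10⁻⁴ × 1.21) = 3.50 m/s
Converting: 3.50 m/s × 3.6 = 12.6 km/h

12.6 km/h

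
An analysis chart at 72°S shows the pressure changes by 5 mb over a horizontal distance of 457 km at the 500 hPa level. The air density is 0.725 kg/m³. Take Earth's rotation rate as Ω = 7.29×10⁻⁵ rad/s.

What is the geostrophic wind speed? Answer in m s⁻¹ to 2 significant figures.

11 m s⁻¹

Coriolis parameter at 72°S:
f = 2Ω sin φ = 2 × 7.29×10⁻⁵ × sin 72° = 1.39×10⁻⁴ s⁻¹
Pressure gradient: |∂P/∂n| = 500 Pa / 457000 m = 1.09×10⁻³ Pa/m
Geostrophic balance (pressure-gradient force = Coriolis force):
V_g = (1/(fρ)) |∂P/∂n| = 1.09×10⁻³ / (1.39×10⁻⁴ × 0.725) = 10.9 m/s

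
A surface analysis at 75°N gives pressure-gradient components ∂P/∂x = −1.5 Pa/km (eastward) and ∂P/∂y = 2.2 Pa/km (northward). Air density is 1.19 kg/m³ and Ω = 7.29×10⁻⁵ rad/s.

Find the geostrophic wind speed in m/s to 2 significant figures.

Coriolis parameter at 75°N:
f = 2Ω sin φ = 2 × 7.29×10⁻⁵ × sin 75° = 1.41×10⁻⁴ s⁻¹
Component geostrophic relations (x east, y north):
u_g = −(1/(fρ)) ∂P/∂y,  v_g = (1/(fρ)) ∂P/∂x
u_g = −(2.2×10⁻³)/(1.41×10⁻⁴ × 1.19) = −13.1 m/s;  v_g = (−1.5×10⁻³)/(1.41×10⁻⁴ × 1.19) = −8.95 m/s
|V_g| = √(u_g² + v_g²) = 15.9 m/s

16 m/s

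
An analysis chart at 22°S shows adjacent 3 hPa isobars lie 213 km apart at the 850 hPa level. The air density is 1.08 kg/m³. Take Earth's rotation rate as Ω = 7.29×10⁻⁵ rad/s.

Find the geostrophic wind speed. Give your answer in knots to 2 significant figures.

Coriolis parameter at 22°S:
f = 2Ω sin φ = 2 × 7.29×10⁻⁵ × sin 22° = 5.46×10⁻⁵ s⁻¹
Pressure gradient: |∂P/∂n| = 300 Pa / 213000 m = 1.41×10⁻³ Pa/m
Geostrophic balance (pressure-gradient force = Coriolis force):
V_g = (1/(fρ)) |∂P/∂n| = 1.41×10⁻³ / (5.46×10⁻⁵ × 1.08) = 23.9 m/s
Converting: 23.9 m/s × 1.944 = 46 knots

46 knots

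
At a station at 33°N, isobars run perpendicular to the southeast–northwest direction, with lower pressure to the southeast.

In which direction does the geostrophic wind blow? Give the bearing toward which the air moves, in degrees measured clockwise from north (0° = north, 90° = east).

The pressure-gradient force points toward the southeast (bearing 135°).
Geostrophic balance: in the Northern Hemisphere the Coriolis force deflects motion to the right, so the geostrophic wind blows 90° to the right of the pressure-gradient force (low pressure on the left).
Rotating 135° by 90° clockwise gives 225° — the wind blows toward the southwest.

225°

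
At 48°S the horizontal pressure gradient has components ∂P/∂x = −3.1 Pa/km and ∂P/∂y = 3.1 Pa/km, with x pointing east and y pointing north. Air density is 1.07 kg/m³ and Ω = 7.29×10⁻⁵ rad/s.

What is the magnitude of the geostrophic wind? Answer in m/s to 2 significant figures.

38 m/s

Coriolis parameter at 48°S:
f = 2Ω sin φ = 2 × 7.29×10⁻⁵ × sin 48° = 1.08×10⁻⁴ s⁻¹
In the Southern Hemisphere f is negative: f = −1.08×10⁻⁴ s⁻¹.
Component geostrophic relations (x east, y north):
u_g = −(1/(fρ)) ∂P/∂y,  v_g = (1/(fρ)) ∂P/∂x
u_g = −(3.1×10⁻³)/(−1.08×10⁻⁴ × 1.07) = 26.7 m/s;  v_g = (−3.1×10⁻³)/(−1.08×10⁻⁴ × 1.07) = 26.7 m/s
|V_g| = √(u_g² + v_g²) = 37.8 m/s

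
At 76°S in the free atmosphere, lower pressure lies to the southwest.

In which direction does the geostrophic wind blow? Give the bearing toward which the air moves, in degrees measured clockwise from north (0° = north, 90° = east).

135°

The pressure-gradient force points toward the southwest (bearing 225°).
Geostrophic balance: in the Southern Hemisphere the Coriolis force deflects motion to the left, so the geostrophic wind blows 90° to the left of the pressure-gradient force (low pressure on the right).
Rotating 225° by 90° counterclockwise gives 135° — the wind blows toward the southeast.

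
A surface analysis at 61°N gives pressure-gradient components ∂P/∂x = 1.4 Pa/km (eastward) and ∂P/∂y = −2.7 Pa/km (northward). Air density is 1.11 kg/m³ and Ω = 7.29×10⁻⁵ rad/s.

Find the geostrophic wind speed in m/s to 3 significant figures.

Coriolis parameter at 61°N:
f = 2Ω sin φ = 2 × 7.29×10⁻⁵ × sin 61° = 1.28×10⁻⁴ s⁻¹
Component geostrophic relations (x east, y north):
u_g = −(1/(fρ)) ∂P/∂y,  v_g = (1/(fρ)) ∂P/∂x
u_g = −(−2.7×10⁻³)/(1.28×10⁻⁴ × 1.11) = 19.1 m/s;  v_g = (1.4×10⁻³)/(1.28×10⁻⁴ × 1.11) = 9.89 m/s
|V_g| = √(u_g² + v_g²) = 21.5 m/s

21.5 m/s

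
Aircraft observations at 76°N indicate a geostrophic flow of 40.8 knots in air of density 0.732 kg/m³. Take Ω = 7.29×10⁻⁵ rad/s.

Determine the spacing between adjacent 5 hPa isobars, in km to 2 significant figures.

Coriolis parameter at 76°N:
f = 2Ω sin φ = 2 × 7.29×10⁻⁵ × sin 76° = 1.41×10⁻⁴ s⁻¹
Wind speed in SI: 40.8 knots = 21.0 m/s
Geostrophic balance rearranged: |∂P/∂n| = f ρ V_g
|∂P/∂n| = 1.41×10⁻⁴ × 0.732 × 21.0 = 2.17×10⁻³ Pa/m
Isobar spacing: Δn = ΔP/|∂P/∂n| = 500 Pa / 2.17×10⁻³ Pa/m = 230038 m ≈ 230 km

230 km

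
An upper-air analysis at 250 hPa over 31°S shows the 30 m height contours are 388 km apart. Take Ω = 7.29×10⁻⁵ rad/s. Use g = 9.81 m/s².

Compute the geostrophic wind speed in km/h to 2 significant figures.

36 km/h

Coriolis parameter at 31°S:
f = 2Ω sin φ = 2 × 7.29×10⁻⁵ × sin 31° = 7.51×10⁻⁵ s⁻¹
Height gradient: |∂Z/∂n| = 30 m / 388000 m = 7.73×10⁻⁵
On a pressure surface, geostrophic balance gives V_g = (g/f)|∂Z/∂n|:
V_g = 9.81 × 7.73×10⁻⁵ / 7.51×10⁻⁵ = 10.1 m/s
Converting: 10.1 m/s × 3.6 = 36 km/h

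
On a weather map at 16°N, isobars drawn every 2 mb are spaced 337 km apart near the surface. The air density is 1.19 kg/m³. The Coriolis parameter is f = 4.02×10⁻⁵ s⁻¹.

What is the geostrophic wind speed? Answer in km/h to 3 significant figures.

44.7 km/h

Pressure gradient: |∂P/∂n| = 200 Pa / 337000 m = 5.93×10⁻⁴ Pa/m
Geostrophic balance (pressure-gradient force = Coriolis force):
V_g = (1/(fρ)) |∂P/∂n| = 5.93×10⁻⁴ / (4.02×10⁻⁵ × 1.19) = 12.4 m/s
Converting: 12.4 m/s × 3.6 = 44.7 km/h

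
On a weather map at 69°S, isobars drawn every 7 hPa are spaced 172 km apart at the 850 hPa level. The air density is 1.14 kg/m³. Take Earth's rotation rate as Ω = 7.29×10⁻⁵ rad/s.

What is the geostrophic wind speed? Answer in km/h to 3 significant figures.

Coriolis parameter at 69°S:
f = 2Ω sin φ = 2 × 7.29×10⁻⁵ × sin 69° = 1.36×10⁻⁴ s⁻¹
Pressure gradient: |∂P/∂n| = 700 Pa / 172000 m = 4.07×10⁻³ Pa/m
Geostrophic balance (pressure-gradient force = Coriolis force):
V_g = (1/(fρ)) |∂P/∂n| = 4.07×10⁻³ / (1.36×10⁻⁴ × 1.14) = 26.2 m/s
Converting: 26.2 m/s × 3.6 = 94.4 km/h

94.4 km/h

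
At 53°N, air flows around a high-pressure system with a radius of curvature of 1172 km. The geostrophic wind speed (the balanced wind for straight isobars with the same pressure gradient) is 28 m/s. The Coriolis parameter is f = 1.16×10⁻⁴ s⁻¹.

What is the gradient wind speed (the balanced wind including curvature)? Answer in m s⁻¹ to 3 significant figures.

39.4 m s⁻¹

Around a high, pressure-gradient force acts outward with centrifugal, so Coriolis balances both:
fV = (1/ρ)|∂P/∂n| + V²/R  →  V² − fR·V + fR·V_g = 0
With fR = 1.16×10⁻⁴ × 1172×10³ m = 136 m/s:
V = [fR − √((fR)² − 4 fR V_g)]/2 = [136 − √(136² − 4×136×28)]/2 = 39.4 m/s
Supergeostrophic (V > V_g = 28 m/s), as expected around a high.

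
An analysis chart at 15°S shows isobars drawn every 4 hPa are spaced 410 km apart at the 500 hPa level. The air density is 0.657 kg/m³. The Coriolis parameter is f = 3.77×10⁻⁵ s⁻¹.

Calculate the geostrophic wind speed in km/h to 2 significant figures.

140 km/h

Pressure gradient: |∂P/∂n| = 400 Pa / 410000 m = 9.76×10⁻⁴ Pa/m
Geostrophic balance (pressure-gradient force = Coriolis force):
V_g = (1/(fρ)) |∂P/∂n| = 9.76×10⁻⁴ / (3.77×10⁻⁵ × 0.657) = 39.4 m/s
Converting: 39.4 m/s × 3.6 = 140 km/h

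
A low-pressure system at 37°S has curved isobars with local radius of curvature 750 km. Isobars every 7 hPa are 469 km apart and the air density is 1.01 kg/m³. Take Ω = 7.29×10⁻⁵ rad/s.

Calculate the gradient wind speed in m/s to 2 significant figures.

Coriolis parameter at 37°S:
f = 2Ω sin φ = 2 × 7.29×10⁻⁵ × sin 37° = 8.77×10⁻⁵ s⁻¹
Pressure gradient: |∂P/∂n| = 700 Pa / 469000 m = 1.49×10⁻³ Pa/m
Geostrophic speed: V_g = |∂P/∂n|/(fρ) = 1.49×10⁻³/(8.77×10⁻⁵ × 1.01) = 16.8 m/s
Around a low, centrifugal force acts outward with Coriolis, so pressure-gradient force balances both:
(1/ρ)|∂P/∂n| = fV + V²/R  →  V² + fR·V − fR·V_g = 0
With fR = 8.77×10⁻⁵ × 750×10³ m = 65.8 m/s:
V = [−fR + √((fR)² + 4 fR V_g)]/2 = [−65.8 + √(65.8² + 4×65.8×16.8)]/2 = 13.9 m/s
Subgeostrophic (V < V_g = 16.8 m/s), as expected around a low.

14 m/s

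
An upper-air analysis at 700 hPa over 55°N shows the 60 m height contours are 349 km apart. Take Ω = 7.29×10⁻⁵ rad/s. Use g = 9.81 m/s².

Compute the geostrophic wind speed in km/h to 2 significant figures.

51 km/h

Coriolis parameter at 55°N:
f = 2Ω sin φ = 2 × 7.29×10⁻⁵ × sin 55° = 1.19×10⁻⁴ s⁻¹
Height gradient: |∂Z/∂n| = 60 m / 349000 m = 1.72×10⁻⁴
On a pressure surface, geostrophic balance gives V_g = (g/f)|∂Z/∂n|:
V_g = 9.81 × 1.72×10⁻⁴ / 1.19×10⁻⁴ = 14.1 m/s
Converting: 14.1 m/s × 3.6 = 51 km/h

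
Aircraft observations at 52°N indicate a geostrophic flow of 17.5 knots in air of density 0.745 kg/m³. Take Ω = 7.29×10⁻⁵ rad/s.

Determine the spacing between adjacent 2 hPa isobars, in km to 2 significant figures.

Coriolis parameter at 52°N:
f = 2Ω sin φ = 2 × 7.29×10⁻⁵ × sin 52° = 1.15×10⁻⁴ s⁻¹
Wind speed in SI: 17.5 knots = 9.00 m/s
Geostrophic balance rearranged: |∂P/∂n| = f ρ V_g
|∂P/∂n| = 1.15×10⁻⁴ × 0.745 × 9.00 = 7.71×10⁻⁴ Pa/m
Isobar spacing: Δn = ΔP/|∂P/∂n| = 200 Pa / 7.71×10⁻⁴ Pa/m = 259542 m ≈ 260 km

260 km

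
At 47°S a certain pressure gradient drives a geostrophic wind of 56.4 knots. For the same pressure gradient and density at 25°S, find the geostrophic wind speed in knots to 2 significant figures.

With the same pressure gradient and density, V_g ∝ 1/f ∝ 1/sin φ.
V₂ = V₁ · sin φ₁ / sin φ₂ = 56.4 × sin 47° / sin 25°
V₂ = 56.4 × 0.7314/0.4226 = 98 knots

98 knots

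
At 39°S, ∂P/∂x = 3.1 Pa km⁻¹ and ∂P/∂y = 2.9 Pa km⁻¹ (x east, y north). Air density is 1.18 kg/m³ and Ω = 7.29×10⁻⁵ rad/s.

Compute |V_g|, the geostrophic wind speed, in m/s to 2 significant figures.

39 m/s

Coriolis parameter at 39°S:
f = 2Ω sin φ = 2 × 7.29×10⁻⁵ × sin 39° = 9.18×10⁻⁵ s⁻¹
In the Southern Hemisphere f is negative: f = −9.18×10⁻⁵ s⁻¹.
Component geostrophic relations (x east, y north):
u_g = −(1/(fρ)) ∂P/∂y,  v_g = (1/(fρ)) ∂P/∂x
u_g = −(2.9×10⁻³)/(−9.18×10⁻⁵ × 1.18) = 26.8 m/s;  v_g = (3.1×10⁻³)/(−9.18×10⁻⁵ × 1.18) = −28.6 m/s
|V_g| = √(u_g² + v_g²) = 39.2 m/s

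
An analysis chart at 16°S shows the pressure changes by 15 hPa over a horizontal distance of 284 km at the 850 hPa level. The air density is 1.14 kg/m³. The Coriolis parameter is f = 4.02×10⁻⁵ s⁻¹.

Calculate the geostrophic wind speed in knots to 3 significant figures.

224 knots

Pressure gradient: |∂P/∂n| = 1500 Pa / 284000 m = 5.28×10⁻³ Pa/m
Geostrophic balance (pressure-gradient force = Coriolis force):
V_g = (1/(fρ)) |∂P/∂n| = 5.28×10⁻³ / (4.02×10⁻⁵ × 1.14) = 115 m/s
Converting: 115 m/s × 1.944 = 224 knots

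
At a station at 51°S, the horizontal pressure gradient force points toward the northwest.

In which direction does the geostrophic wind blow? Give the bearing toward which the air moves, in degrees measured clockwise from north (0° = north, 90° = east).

225°

The pressure-gradient force points toward the northwest (bearing 315°).
Geostrophic balance: in the Southern Hemisphere the Coriolis force deflects motion to the left, so the geostrophic wind blows 90° to the left of the pressure-gradient force (low pressure on the right).
Rotating 315° by 90° counterclockwise gives 225° — the wind blows toward the southwest.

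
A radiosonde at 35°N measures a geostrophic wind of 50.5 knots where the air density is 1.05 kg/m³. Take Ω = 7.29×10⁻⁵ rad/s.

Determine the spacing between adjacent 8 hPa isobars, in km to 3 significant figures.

351 km

Coriolis parameter at 35°N:
f = 2Ω sin φ = 2 × 7.29×10⁻⁵ × sin 35° = 8.36×10⁻⁵ s⁻¹
Wind speed in SI: 50.5 knots = 26.0 m/s
Geostrophic balance rearranged: |∂P/∂n| = f ρ V_g
|∂P/∂n| = 8.36×10⁻⁵ × 1.05 × 26.0 = 2.28×10⁻³ Pa/m
Isobar spacing: Δn = ΔP/|∂P/∂n| = 800 Pa / 2.28×10⁻³ Pa/m = 350689 m ≈ 351 km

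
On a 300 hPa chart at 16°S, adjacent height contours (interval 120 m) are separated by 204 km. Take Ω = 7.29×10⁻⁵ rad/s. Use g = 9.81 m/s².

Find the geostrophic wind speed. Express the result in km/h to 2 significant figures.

Coriolis parameter at 16°S:
f = 2Ω sin φ = 2 × 7.29×10⁻⁵ × sin 16° = 4.02×10⁻⁵ s⁻¹
Height gradient: |∂Z/∂n| = 120 m / 204000 m = 5.88×10⁻⁴
On a pressure surface, geostrophic balance gives V_g = (g/f)|∂Z/∂n|:
V_g = 9.81 × 5.88×10⁻⁴ / 4.02×10⁻⁵ = 144 m/s
Converting: 144 m/s × 3.6 = 520 km/h

520 km/h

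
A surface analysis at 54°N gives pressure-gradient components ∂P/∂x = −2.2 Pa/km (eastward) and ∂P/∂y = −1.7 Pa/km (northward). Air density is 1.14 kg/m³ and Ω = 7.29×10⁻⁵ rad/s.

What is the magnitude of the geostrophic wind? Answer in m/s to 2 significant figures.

Coriolis parameter at 54°N:
f = 2Ω sin φ = 2 × 7.29×10⁻⁵ × sin 54° = 1.18×10⁻⁴ s⁻¹
Component geostrophic relations (x east, y north):
u_g = −(1/(fρ)) ∂P/∂y,  v_g = (1/(fρ)) ∂P/∂x
u_g = −(−1.7×10⁻³)/(1.18×10⁻⁴ × 1.14) = 12.6 m/s;  v_g = (−2.2×10⁻³)/(1.18×10⁻⁴ × 1.14) = −16.4 m/s
|V_g| = √(u_g² + v_g²) = 20.7 m/s

21 m/s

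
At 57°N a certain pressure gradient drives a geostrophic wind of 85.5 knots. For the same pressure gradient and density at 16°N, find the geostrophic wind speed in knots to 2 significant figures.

260 knots

With the same pressure gradient and density, V_g ∝ 1/f ∝ 1/sin φ.
V₂ = V₁ · sin φ₁ / sin φ₂ = 85.5 × sin 57° / sin 16°
V₂ = 85.5 × 0.8387/0.2756 = 260 knots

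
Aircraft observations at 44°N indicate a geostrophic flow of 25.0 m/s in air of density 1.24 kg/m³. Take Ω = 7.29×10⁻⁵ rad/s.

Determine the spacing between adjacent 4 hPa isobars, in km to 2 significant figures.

Coriolis parameter at 44°N:
f = 2Ω sin φ = 2 × 7.29×10⁻⁵ × sin 44° = 1.01×10⁻⁴ s⁻¹
Geostrophic balance rearranged: |∂P/∂n| = f ρ V_g
|∂P/∂n| = 1.01×10⁻⁴ × 1.24 × 25.0 = 3.14×10⁻³ Pa/m
Isobar spacing: Δn = ΔP/|∂P/∂n| = 400 Pa / 3.14×10⁻³ Pa/m = 127400 m ≈ 130 km

130 km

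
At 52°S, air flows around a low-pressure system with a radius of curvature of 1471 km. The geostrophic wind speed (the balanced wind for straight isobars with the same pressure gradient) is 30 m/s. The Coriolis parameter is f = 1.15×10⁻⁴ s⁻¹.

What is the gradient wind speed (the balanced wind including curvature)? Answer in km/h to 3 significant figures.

Around a low, centrifugal force acts outward with Coriolis, so pressure-gradient force balances both:
(1/ρ)|∂P/∂n| = fV + V²/R  →  V² + fR·V − fR·V_g = 0
With fR = 1.15×10⁻⁴ × 1471×10³ m = 169 m/s:
V = [−fR + √((fR)² + 4 fR V_g)]/2 = [−169 + √(169² + 4×169×30)]/2 = 26 m/s
Subgeostrophic (V < V_g = 30 m/s), as expected around a low.
Converting: 26 m/s × 3.6 = 93.6 km/h

93.6 km/h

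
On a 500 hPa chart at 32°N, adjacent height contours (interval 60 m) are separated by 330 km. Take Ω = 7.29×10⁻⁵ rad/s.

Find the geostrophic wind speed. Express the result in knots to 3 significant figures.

44.9 knots

Coriolis parameter at 32°N:
f = 2Ω sin φ = 2 × 7.29×10⁻⁵ × sin 32° = 7.73×10⁻⁵ s⁻¹
Height gradient: |∂Z/∂n| = 60 m / 330000 m = 1.82×10⁻⁴
On a pressure surface, geostrophic balance gives V_g = (g/f)|∂Z/∂n|:
V_g = 9.81 × 1.82×10⁻⁴ / 7.73×10⁻⁵ = 23.1 m/s
Converting: 23.1 m/s × 1.944 = 44.9 knots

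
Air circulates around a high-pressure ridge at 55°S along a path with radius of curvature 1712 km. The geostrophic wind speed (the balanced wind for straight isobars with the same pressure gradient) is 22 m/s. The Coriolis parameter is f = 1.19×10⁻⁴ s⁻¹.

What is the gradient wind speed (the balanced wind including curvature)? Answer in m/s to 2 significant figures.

25 m/s

Around a high, pressure-gradient force acts outward with centrifugal, so Coriolis balances both:
fV = (1/ρ)|∂P/∂n| + V²/R  →  V² − fR·V + fR·V_g = 0
With fR = 1.19×10⁻⁴ × 1712×10³ m = 204 m/s:
V = [fR − √((fR)² − 4 fR V_g)]/2 = [204 − √(204² − 4×204×22)]/2 = 25.1 m/s
Supergeostrophic (V > V_g = 22 m/s), as expected around a high.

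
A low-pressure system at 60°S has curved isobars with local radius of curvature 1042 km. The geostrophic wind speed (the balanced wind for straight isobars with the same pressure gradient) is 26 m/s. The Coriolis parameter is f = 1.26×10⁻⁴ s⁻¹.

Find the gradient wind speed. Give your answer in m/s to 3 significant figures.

Around a low, centrifugal force acts outward with Coriolis, so pressure-gradient force balances both:
(1/ρ)|∂P/∂n| = fV + V²/R  →  V² + fR·V − fR·V_g = 0
With fR = 1.26×10⁻⁴ × 1042×10³ m = 131 m/s:
V = [−fR + √((fR)² + 4 fR V_g)]/2 = [−131 + √(131² + 4×131×26)]/2 = 22.2 m/s
Subgeostrophic (V < V_g = 26 m/s), as expected around a low.

22.2 m/s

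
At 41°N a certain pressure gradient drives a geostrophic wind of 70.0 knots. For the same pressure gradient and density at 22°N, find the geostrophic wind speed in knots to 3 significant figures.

123 knots

With the same pressure gradient and density, V_g ∝ 1/f ∝ 1/sin φ.
V₂ = V₁ · sin φ₁ / sin φ₂ = 70.0 × sin 41° / sin 22°
V₂ = 70.0 × 0.6561/0.3746 = 123 knots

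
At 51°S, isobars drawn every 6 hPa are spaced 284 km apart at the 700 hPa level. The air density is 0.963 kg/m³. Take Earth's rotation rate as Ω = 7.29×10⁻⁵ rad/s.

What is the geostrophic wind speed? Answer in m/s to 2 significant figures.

Coriolis parameter at 51°S:
f = 2Ω sin φ = 2 × 7.29×10⁻⁵ × sin 51° = 1.13×10⁻⁴ s⁻¹
Pressure gradient: |∂P/∂n| = 600 Pa / 284000 m = 2.11×10⁻³ Pa/m
Geostrophic balance (pressure-gradient force = Coriolis force):
V_g = (1/(fρ)) |∂P/∂n| = 2.11×10⁻³ / (1.13×10⁻⁴ × 0.963) = 19.4 m/s

19 m/s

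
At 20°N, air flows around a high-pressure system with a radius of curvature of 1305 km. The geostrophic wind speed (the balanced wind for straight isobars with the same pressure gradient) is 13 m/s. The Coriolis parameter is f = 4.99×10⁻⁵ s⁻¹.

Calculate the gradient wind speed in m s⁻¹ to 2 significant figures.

18 m s⁻¹

Around a high, pressure-gradient force acts outward with centrifugal, so Coriolis balances both:
fV = (1/ρ)|∂P/∂n| + V²/R  →  V² − fR·V + fR·V_g = 0
With fR = 4.99×10⁻⁵ × 1305×10³ m = 65.1 m/s:
V = [fR − √((fR)² − 4 fR V_g)]/2 = [65.1 − √(65.1² − 4×65.1×13)]/2 = 17.9 m/s
Supergeostrophic (V > V_g = 13 m/s), as expected around a high.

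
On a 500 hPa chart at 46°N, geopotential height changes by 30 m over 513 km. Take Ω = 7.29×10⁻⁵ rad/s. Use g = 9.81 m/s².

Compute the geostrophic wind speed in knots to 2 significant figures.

Coriolis parameter at 46°N:
f = 2Ω sin φ = 2 × 7.29×10⁻⁵ × sin 46° = 1.05×10⁻⁴ s⁻¹
Height gradient: |∂Z/∂n| = 30 m / 513000 m = 5.85×10⁻⁵
On a pressure surface, geostrophic balance gives V_g = (g/f)|∂Z/∂n|:
V_g = 9.81 × 5.85×10⁻⁵ / 1.05×10⁻⁴ = 5.47 m/s
Converting: 5.47 m/s × 1.944 = 11 knots

11 knots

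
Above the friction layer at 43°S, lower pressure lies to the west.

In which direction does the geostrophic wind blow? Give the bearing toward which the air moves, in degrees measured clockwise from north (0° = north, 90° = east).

The pressure-gradient force points toward the west (bearing 270°).
Geostrophic balance: in the Southern Hemisphere the Coriolis force deflects motion to the left, so the geostrophic wind blows 90° to the left of the pressure-gradient force (low pressure on the right).
Rotating 270° by 90° counterclockwise gives 180° — the wind blows toward the south.

180°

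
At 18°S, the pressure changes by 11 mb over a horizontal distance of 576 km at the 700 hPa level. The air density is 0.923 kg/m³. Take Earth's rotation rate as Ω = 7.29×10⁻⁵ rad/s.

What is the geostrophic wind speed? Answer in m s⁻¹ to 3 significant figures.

45.9 m s⁻¹

Coriolis parameter at 18°S:
f = 2Ω sin φ = 2 × 7.29×10⁻⁵ × sin 18° = 4.51×10⁻⁵ s⁻¹
Pressure gradient: |∂P/∂n| = 1100 Pa / 576000 m = 1.91×10⁻³ Pa/m
Geostrophic balance (pressure-gradient force = Coriolis force):
V_g = (1/(fρ)) |∂P/∂n| = 1.91×10⁻³ / (4.51×10⁻⁵ × 0.923) = 45.9 m/s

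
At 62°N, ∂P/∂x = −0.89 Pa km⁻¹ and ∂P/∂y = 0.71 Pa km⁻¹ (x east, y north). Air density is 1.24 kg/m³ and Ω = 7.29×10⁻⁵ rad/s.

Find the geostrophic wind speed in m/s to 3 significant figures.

Coriolis parameter at 62°N:
f = 2Ω sin φ = 2 × 7.29×10⁻⁵ × sin 62° = 1.29×10⁻⁴ s⁻¹
Component geostrophic relations (x east, y north):
u_g = −(1/(fρ)) ∂P/∂y,  v_g = (1/(fρ)) ∂P/∂x
u_g = −(0.71×10⁻³)/(1.29×10⁻⁴ × 1.24) = −4.45 m/s;  v_g = (−0.89×10⁻³)/(1.29×10⁻⁴ × 1.24) = −5.58 m/s
|V_g| = √(u_g² + v_g²) = 7.13 m/s

7.13 m/s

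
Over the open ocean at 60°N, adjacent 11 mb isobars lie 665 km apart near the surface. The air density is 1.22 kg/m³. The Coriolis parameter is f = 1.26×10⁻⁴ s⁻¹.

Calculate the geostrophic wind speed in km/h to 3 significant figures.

Pressure gradient: |∂P/∂n| = 1100 Pa / 665000 m = 1.65×10⁻³ Pa/m
Geostrophic balance (pressure-gradient force = Coriolis force):
V_g = (1/(fρ)) |∂P/∂n| = 1.65×10⁻³ / (1.26×10⁻⁴ × 1.22) = 10.8 m/s
Converting: 10.8 m/s × 3.6 = 38.7 km/h

38.7 km/h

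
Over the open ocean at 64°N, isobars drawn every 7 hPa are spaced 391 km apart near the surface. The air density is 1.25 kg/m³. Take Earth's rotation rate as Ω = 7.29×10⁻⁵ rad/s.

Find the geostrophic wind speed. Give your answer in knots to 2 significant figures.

21 knots

Coriolis parameter at 64°N:
f = 2Ω sin φ = 2 × 7.29×10⁻⁵ × sin 64° = 1.31×10⁻⁴ s⁻¹
Pressure gradient: |∂P/∂n| = 700 Pa / 391000 m = 1.79×10⁻³ Pa/m
Geostrophic balance (pressure-gradient force = Coriolis force):
V_g = (1/(fρ)) |∂P/∂n| = 1.79×10⁻³ / (1.31×10⁻⁴ × 1.25) = 10.9 m/s
Converting: 10.9 m/s × 1.944 = 21 knots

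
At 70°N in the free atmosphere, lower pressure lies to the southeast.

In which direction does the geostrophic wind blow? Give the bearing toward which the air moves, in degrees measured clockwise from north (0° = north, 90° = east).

225°

The pressure-gradient force points toward the southeast (bearing 135°).
Geostrophic balance: in the Northern Hemisphere the Coriolis force deflects motion to the right, so the geostrophic wind blows 90° to the right of the pressure-gradient force (low pressure on the left).
Rotating 135° by 90° clockwise gives 225° — the wind blows toward the southwest.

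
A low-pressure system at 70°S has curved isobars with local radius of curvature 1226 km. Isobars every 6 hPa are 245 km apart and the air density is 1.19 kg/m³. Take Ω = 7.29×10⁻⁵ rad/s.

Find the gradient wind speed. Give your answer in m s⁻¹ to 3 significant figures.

Coriolis parameter at 70°S:
f = 2Ω sin φ = 2 × 7.29×10⁻⁵ × sin 70° = 1.37×10⁻⁴ s⁻¹
Pressure gradient: |∂P/∂n| = 600 Pa / 245000 m = 2.45×10⁻³ Pa/m
Geostrophic speed: V_g = |∂P/∂n|/(fρ) = 2.45×10⁻³/(1.37×10⁻⁴ × 1.19) = 15.0 m/s
Around a low, centrifugal force acts outward with Coriolis, so pressure-gradient force balances both:
(1/ρ)|∂P/∂n| = fV + V²/R  →  V² + fR·V − fR·V_g = 0
With fR = 1.37×10⁻⁴ × 1226×10³ m = 168 m/s:
V = [−fR + √((fR)² + 4 fR V_g)]/2 = [−168 + √(168² + 4×168×15)]/2 = 13.9 m/s
Subgeostrophic (V < V_g = 15 m/s), as expected around a low.

13.9 m s⁻¹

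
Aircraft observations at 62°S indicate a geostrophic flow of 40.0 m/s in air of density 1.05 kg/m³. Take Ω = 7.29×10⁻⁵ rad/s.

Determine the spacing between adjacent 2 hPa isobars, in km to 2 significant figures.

37 km

Coriolis parameter at 62°S:
f = 2Ω sin φ = 2 × 7.29×10⁻⁵ × sin 62° = 1.29×10⁻⁴ s⁻¹
Geostrophic balance rearranged: |∂P/∂n| = f ρ V_g
|∂P/∂n| = 1.29×10⁻⁴ × 1.05 × 40.0 = 5.41×10⁻³ Pa/m
Isobar spacing: Δn = ΔP/|∂P/∂n| = 200 Pa / 5.41×10⁻³ Pa/m = 36990 m ≈ 37 km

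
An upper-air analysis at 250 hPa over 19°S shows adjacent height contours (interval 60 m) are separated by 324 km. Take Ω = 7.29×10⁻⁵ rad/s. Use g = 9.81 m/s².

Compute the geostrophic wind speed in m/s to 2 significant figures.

Coriolis parameter at 19°S:
f = 2Ω sin φ = 2 × 7.29×10⁻⁵ × sin 19° = 4.75×10⁻⁵ s⁻¹
Height gradient: |∂Z/∂n| = 60 m / 324000 m = 1.85×10⁻⁴
On a pressure surface, geostrophic balance gives V_g = (g/f)|∂Z/∂n|:
V_g = 9.81 × 1.85×10⁻⁴ / 4.75×10⁻⁵ = 38.3 m/s

38 m/s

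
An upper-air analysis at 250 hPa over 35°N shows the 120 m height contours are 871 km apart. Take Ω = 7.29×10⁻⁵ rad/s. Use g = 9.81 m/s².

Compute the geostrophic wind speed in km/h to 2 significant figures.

58 km/h

Coriolis parameter at 35°N:
f = 2Ω sin φ = 2 × 7.29×10⁻⁵ × sin 35° = 8.36×10⁻⁵ s⁻¹
Height gradient: |∂Z/∂n| = 120 m / 871000 m = 1.38×10⁻⁴
On a pressure surface, geostrophic balance gives V_g = (g/f)|∂Z/∂n|:
V_g = 9.81 × 1.38×10⁻⁴ / 8.36×10⁻⁵ = 16.2 m/s
Converting: 16.2 m/s × 3.6 = 58 km/h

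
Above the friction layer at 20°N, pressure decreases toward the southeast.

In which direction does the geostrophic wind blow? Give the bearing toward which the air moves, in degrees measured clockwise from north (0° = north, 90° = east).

The pressure-gradient force points toward the southeast (bearing 135°).
Geostrophic balance: in the Northern Hemisphere the Coriolis force deflects motion to the right, so the geostrophic wind blows 90° to the right of the pressure-gradient force (low pressure on the left).
Rotating 135° by 90° clockwise gives 225° — the wind blows toward the southwest.

225°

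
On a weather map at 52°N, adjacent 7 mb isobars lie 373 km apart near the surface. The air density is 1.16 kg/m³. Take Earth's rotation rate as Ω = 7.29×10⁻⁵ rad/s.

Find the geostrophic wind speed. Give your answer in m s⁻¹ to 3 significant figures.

14.1 m s⁻¹

Coriolis parameter at 52°N:
f = 2Ω sin φ = 2 × 7.29×10⁻⁵ × sin 52° = 1.15×10⁻⁴ s⁻¹
Pressure gradient: |∂P/∂n| = 700 Pa / 373000 m = 1.88×10⁻³ Pa/m
Geostrophic balance (pressure-gradient force = Coriolis force):
V_g = (1/(fρ)) |∂P/∂n| = 1.88×10⁻³ / (1.15×10⁻⁴ × 1.16) = 14.1 m/s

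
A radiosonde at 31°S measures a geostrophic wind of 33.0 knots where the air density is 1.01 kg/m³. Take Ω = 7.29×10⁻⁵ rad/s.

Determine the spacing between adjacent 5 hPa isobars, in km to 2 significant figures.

Coriolis parameter at 31°S:
f = 2Ω sin φ = 2 × 7.29×10⁻⁵ × sin 31° = 7.51×10⁻⁵ s⁻¹
Wind speed in SI: 33.0 knots = 17.0 m/s
Geostrophic balance rearranged: |∂P/∂n| = f ρ V_g
|∂P/∂n| = 7.51×10⁻⁵ × 1.01 × 17.0 = 1.29×10⁻³ Pa/m
Isobar spacing: Δn = ΔP/|∂P/∂n| = 500 Pa / 1.29×10⁻³ Pa/m = 388329 m ≈ 390 km

390 km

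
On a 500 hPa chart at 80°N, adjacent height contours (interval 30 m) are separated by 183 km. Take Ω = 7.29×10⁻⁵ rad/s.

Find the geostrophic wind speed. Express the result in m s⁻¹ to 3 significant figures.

11.2 m s⁻¹

Coriolis parameter at 80°N:
f = 2Ω sin φ = 2 × 7.29×10⁻⁵ × sin 80° = 1.44×10⁻⁴ s⁻¹
Height gradient: |∂Z/∂n| = 30 m / 183000 m = 1.64×10⁻⁴
On a pressure surface, geostrophic balance gives V_g = (g/f)|∂Z/∂n|:
V_g = 9.81 × 1.64×10⁻⁴ / 1.44×10⁻⁴ = 11.2 m/s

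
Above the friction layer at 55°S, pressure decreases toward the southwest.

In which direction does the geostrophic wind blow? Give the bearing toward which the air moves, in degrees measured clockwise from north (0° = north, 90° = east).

135°

The pressure-gradient force points toward the southwest (bearing 225°).
Geostrophic balance: in the Southern Hemisphere the Coriolis force deflects motion to the left, so the geostrophic wind blows 90° to the left of the pressure-gradient force (low pressure on the right).
Rotating 225° by 90° counterclockwise gives 135° — the wind blows toward the southeast.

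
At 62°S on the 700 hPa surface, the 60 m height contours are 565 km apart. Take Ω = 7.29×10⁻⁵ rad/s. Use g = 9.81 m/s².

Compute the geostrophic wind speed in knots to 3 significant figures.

Coriolis parameter at 62°S:
f = 2Ω sin φ = 2 × 7.29×10⁻⁵ × sin 62° = 1.29×10⁻⁴ s⁻¹
Height gradient: |∂Z/∂n| = 60 m / 565000 m = 1.06×10⁻⁴
On a pressure surface, geostrophic balance gives V_g = (g/f)|∂Z/∂n|:
V_g = 9.81 × 1.06×10⁻⁴ / 1.29×10⁻⁴ = 8.09 m/s
Converting: 8.09 m/s × 1.944 = 15.7 knots

15.7 knots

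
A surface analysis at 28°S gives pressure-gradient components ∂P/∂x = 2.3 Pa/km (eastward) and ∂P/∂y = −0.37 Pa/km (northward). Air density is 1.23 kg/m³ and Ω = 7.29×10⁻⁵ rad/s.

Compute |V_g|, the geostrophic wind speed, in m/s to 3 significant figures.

27.7 m/s

Coriolis parameter at 28°S:
f = 2Ω sin φ = 2 × 7.29×10⁻⁵ × sin 28° = 6.84×10⁻⁵ s⁻¹
In the Southern Hemisphere f is negative: f = −6.84×10⁻⁵ s⁻¹.
Component geostrophic relations (x east, y north):
u_g = −(1/(fρ)) ∂P/∂y,  v_g = (1/(fρ)) ∂P/∂x
u_g = −(−0.37×10⁻³)/(−6.84×10⁻⁵ × 1.23) = −4.39 m/s;  v_g = (2.3×10⁻³)/(−6.84×10⁻⁵ × 1.23) = −27.3 m/s
|V_g| = √(u_g² + v_g²) = 27.7 m/s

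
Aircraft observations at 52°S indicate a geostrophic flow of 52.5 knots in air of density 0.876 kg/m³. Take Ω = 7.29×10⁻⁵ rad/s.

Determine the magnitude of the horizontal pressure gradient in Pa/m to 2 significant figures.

Coriolis parameter at 52°S:
f = 2Ω sin φ = 2 × 7.29×10⁻⁵ × sin 52° = 1.15×10⁻⁴ s⁻¹
Wind speed in SI: 52.5 knots = 27.0 m/s
Geostrophic balance rearranged: |∂P/∂n| = f ρ V_g
|∂P/∂n| = 1.15×10⁻⁴ × 0.876 × 27.0 = 2.72×10⁻³ Pa/m

2.7×10⁻³ Pa/m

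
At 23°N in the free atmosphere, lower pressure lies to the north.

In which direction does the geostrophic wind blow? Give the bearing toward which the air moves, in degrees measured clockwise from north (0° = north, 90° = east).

090°

The pressure-gradient force points toward the north (bearing 000°).
Geostrophic balance: in the Northern Hemisphere the Coriolis force deflects motion to the right, so the geostrophic wind blows 90° to the right of the pressure-gradient force (low pressure on the left).
Rotating 000° by 90° clockwise gives 090° — the wind blows toward the east.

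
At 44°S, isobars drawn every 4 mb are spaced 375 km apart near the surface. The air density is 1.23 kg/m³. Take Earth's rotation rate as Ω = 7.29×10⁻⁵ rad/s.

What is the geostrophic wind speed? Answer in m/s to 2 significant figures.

Coriolis parameter at 44°S:
f = 2Ω sin φ = 2 × 7.29×10⁻⁵ × sin 44° = 1.01×10⁻⁴ s⁻¹
Pressure gradient: |∂P/∂n| = 400 Pa / 375000 m = 1.07×10⁻³ Pa/m
Geostrophic balance (pressure-gradient force = Coriolis force):
V_g = (1/(fρ)) |∂P/∂n| = 1.07×10⁻³ / (1.01×10⁻⁴ × 1.23) = 8.56 m/s

8.6 m/s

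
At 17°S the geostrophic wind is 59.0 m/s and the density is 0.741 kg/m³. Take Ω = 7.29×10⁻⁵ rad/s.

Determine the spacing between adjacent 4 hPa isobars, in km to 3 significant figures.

Coriolis parameter at 17°S:
f = 2Ω sin φ = 2 × 7.29×10⁻⁵ × sin 17° = 4.26×10⁻⁵ s⁻¹
Geostrophic balance rearranged: |∂P/∂n| = f ρ V_g
|∂P/∂n| = 4.26×10⁻⁵ × 0.741 × 59.0 = 1.86×10⁻³ Pa/m
Isobar spacing: Δn = ΔP/|∂P/∂n| = 400 Pa / 1.86×10⁻³ Pa/m = 214633 m ≈ 215 km

215 km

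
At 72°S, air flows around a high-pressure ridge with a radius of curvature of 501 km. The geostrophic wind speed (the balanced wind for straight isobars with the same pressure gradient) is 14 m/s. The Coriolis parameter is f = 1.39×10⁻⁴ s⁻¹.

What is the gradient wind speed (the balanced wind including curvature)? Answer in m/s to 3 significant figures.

19.4 m/s

Around a high, pressure-gradient force acts outward with centrifugal, so Coriolis balances both:
fV = (1/ρ)|∂P/∂n| + V²/R  →  V² − fR·V + fR·V_g = 0
With fR = 1.39×10⁻⁴ × 501×10³ m = 69.6 m/s:
V = [fR − √((fR)² − 4 fR V_g)]/2 = [69.6 − √(69.6² − 4×69.6×14)]/2 = 19.4 m/s
Supergeostrophic (V > V_g = 14 m/s), as expected around a high.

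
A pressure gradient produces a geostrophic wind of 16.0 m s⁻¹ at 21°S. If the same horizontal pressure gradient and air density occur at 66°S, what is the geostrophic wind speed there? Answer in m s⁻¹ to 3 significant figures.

6.28 m s⁻¹

With the same pressure gradient and density, V_g ∝ 1/f ∝ 1/sin φ.
V₂ = V₁ · sin φ₁ / sin φ₂ = 16.0 × sin 21° / sin 66°
V₂ = 16.0 × 0.3584/0.9135 = 6.28 m s⁻¹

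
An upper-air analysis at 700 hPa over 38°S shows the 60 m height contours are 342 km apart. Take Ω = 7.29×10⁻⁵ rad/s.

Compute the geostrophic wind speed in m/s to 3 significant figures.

19.2 m/s

Coriolis parameter at 38°S:
f = 2Ω sin φ = 2 × 7.29×10⁻⁵ × sin 38° = 8.98×10⁻⁵ s⁻¹
Height gradient: |∂Z/∂n| = 60 m / 342000 m = 1.75×10⁻⁴
On a pressure surface, geostrophic balance gives V_g = (g/f)|∂Z/∂n|:
V_g = 9.81 × 1.75×10⁻⁴ / 8.98×10⁻⁵ = 19.2 m/s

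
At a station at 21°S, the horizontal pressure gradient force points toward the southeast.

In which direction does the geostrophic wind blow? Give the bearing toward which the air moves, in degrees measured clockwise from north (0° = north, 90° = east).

The pressure-gradient force points toward the southeast (bearing 135°).
Geostrophic balance: in the Southern Hemisphere the Coriolis force deflects motion to the left, so the geostrophic wind blows 90° to the left of the pressure-gradient force (low pressure on the right).
Rotating 135° by 90° counterclockwise gives 045° — the wind blows toward the northeast.

045°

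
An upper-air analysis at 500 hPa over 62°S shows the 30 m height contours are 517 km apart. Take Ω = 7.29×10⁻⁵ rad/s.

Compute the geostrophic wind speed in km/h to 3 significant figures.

15.9 km/h

Coriolis parameter at 62°S:
f = 2Ω sin φ = 2 × 7.29×10⁻⁵ × sin 62° = 1.29×10⁻⁴ s⁻¹
Height gradient: |∂Z/∂n| = 30 m / 517000 m = 5.80×10⁻⁵
On a pressure surface, geostrophic balance gives V_g = (g/f)|∂Z/∂n|:
V_g = 9.81 × 5.80×10⁻⁵ / 1.29×10⁻⁴ = 4.42 m/s
Converting: 4.42 m/s × 3.6 = 15.9 km/h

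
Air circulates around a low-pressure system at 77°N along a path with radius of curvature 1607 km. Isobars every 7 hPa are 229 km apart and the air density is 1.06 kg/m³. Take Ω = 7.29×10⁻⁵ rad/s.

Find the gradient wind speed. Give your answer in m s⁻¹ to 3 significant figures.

18.8 m s⁻¹

Coriolis parameter at 77°N:
f = 2Ω sin φ = 2 × 7.29×10⁻⁵ × sin 77° = 1.42×10⁻⁴ s⁻¹
Pressure gradient: |∂P/∂n| = 700 Pa / 229000 m = 3.06×10⁻³ Pa/m
Geostrophic speed: V_g = |∂P/∂n|/(fρ) = 3.06×10⁻³/(1.42×10⁻⁴ × 1.06) = 20.3 m/s
Around a low, centrifugal force acts outward with Coriolis, so pressure-gradient force balances both:
(1/ρ)|∂P/∂n| = fV + V²/R  →  V² + fR·V − fR·V_g = 0
With fR = 1.42×10⁻⁴ × 1607×10³ m = 228 m/s:
V = [−fR + √((fR)² + 4 fR V_g)]/2 = [−228 + √(228² + 4×228×20.3)]/2 = 18.8 m/s
Subgeostrophic (V < V_g = 20.3 m/s), as expected around a low.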